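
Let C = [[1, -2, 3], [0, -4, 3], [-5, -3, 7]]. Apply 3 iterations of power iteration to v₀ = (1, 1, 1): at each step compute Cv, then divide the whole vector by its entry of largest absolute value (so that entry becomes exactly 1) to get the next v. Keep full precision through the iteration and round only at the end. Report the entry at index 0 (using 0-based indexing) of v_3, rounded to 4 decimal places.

Cv0 = (2.00000, -1.00000, -1.00000); divide by 2.00000 → v1 = (1.00000, -0.50000, -0.50000)
Cv1 = (0.50000, 0.50000, -7.00000); divide by -7.00000 → v2 = (-0.07143, -0.07143, 1.00000)
Cv2 = (3.07143, 3.28571, 7.57143); divide by 7.57143 → v3 = (0.40566, 0.43396, 1.00000)
Requested entry of v3: -43/-106 = 0.4057

0.4057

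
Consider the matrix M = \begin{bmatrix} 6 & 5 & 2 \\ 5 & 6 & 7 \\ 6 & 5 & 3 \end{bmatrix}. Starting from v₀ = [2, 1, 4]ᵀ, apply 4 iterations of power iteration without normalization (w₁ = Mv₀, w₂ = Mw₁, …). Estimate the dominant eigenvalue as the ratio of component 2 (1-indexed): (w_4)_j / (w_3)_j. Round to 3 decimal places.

λ ≈ 15.054

w1 = Mv₀ = (6·2 + 5·1 + 2·4; 5·2 + 6·1 + 7·4; 6·2 + 5·1 + 3·4) = (25, 44, 29)
w2 = Mw1 = (6·25 + 5·44 + 2·29; 5·25 + 6·44 + 7·29; 6·25 + 5·44 + 3·29) = (428, 592, 457)
w3 = Mw2 = (6442, 8891, 6899)
w4 = Mw3 = (96905, 133849, 103804)
Ratio at component: 133849 / 8891 = 15.054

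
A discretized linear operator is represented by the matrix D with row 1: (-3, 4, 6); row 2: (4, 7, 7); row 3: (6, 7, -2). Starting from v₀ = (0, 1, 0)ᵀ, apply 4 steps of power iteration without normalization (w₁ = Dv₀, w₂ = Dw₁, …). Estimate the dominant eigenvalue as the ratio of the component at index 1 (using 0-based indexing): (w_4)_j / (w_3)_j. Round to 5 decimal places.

w1 = Dv₀ = ((-3)·0 + 4·1 + 6·0; 4·0 + 7·1 + 7·0; 6·0 + 7·1 + (-2)·0) = (4, 7, 7)
w2 = Dw1 = ((-3)·4 + 4·7 + 6·7; 4·4 + 7·7 + 7·7; 6·4 + 7·7 + (-2)·7) = (58, 114, 59)
w3 = Dw2 = (636, 1443, 1028)
w4 = Dw3 = (10032, 19841, 11861)
Ratio at component: 19841 / 1443 = 13.74983

13.74983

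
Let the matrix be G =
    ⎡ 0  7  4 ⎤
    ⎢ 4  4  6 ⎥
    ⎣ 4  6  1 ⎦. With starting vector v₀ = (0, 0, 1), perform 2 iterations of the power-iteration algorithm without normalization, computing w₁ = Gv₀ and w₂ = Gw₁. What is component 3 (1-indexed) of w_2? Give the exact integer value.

53

w1 = Gv₀ = (0·0 + 7·0 + 4·1; 4·0 + 4·0 + 6·1; 4·0 + 6·0 + 1·1) = (4, 6, 1)
w2 = Gw1 = (0·4 + 7·6 + 4·1; 4·4 + 4·6 + 6·1; 4·4 + 6·6 + 1·1) = (46, 46, 53)
The requested component of w2 is 53.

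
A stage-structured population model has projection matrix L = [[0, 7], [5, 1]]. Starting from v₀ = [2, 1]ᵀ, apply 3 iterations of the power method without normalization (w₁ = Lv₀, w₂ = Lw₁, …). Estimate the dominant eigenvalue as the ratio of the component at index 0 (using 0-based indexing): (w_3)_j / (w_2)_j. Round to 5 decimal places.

w1 = Lv₀ = (0·2 + 7·1; 5·2 + 1·1) = (7, 11)
w2 = Lw1 = (0·7 + 7·11; 5·7 + 1·11) = (77, 46)
w3 = Lw2 = (322, 431)
Ratio at component: 322 / 77 = 4.18182

4.18182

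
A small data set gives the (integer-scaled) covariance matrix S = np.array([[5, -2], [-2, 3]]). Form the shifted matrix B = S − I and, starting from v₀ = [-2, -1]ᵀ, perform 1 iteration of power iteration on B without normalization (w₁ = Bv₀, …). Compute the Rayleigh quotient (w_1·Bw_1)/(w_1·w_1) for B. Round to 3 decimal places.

B = S − I has rows (4, -2); (-2, 2)
w1 = Bv₀ = (-6, 2)
Bw1 = (-28, 16)
w1·Bw1 = 200; w1·w1 = 40; μ ≈ 200/40 = 5.000

μ ≈ 5.000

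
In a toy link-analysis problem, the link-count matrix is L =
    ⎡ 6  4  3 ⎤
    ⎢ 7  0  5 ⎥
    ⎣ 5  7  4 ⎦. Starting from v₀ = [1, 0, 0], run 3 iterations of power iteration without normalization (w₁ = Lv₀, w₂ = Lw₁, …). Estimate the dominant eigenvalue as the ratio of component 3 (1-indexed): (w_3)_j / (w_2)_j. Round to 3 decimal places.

12.727

w1 = Lv₀ = (6·1 + 4·0 + 3·0; 7·1 + 0·0 + 5·0; 5·1 + 7·0 + 4·0) = (6, 7, 5)
w2 = Lw1 = (6·6 + 4·7 + 3·5; 7·6 + 0·7 + 5·5; 5·6 + 7·7 + 4·5) = (79, 67, 99)
w3 = Lw2 = (1039, 1048, 1260)
Ratio at component: 1260 / 99 = 12.727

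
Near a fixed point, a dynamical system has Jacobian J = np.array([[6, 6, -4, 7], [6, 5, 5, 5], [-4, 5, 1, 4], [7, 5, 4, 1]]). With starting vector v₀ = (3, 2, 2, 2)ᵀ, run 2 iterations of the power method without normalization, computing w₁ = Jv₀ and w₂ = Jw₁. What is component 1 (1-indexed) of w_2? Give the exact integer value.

759

w1 = Jv₀ = (6·3 + 6·2 + (-4)·2 + 7·2; 6·3 + 5·2 + 5·2 + 5·2; (-4)·3 + 5·2 + 1·2 + 4·2; 7·3 + 5·2 + 4·2 + 1·2) = (36, 48, 8, 41)
w2 = Jw1 = (6·36 + 6·48 + (-4)·8 + 7·41; 6·36 + 5·48 + 5·8 + 5·41; (-4)·36 + 5·48 + 1·8 + 4·41; 7·36 + 5·48 + 4·8 + 1·41) = (759, 701, 268, 565)
The requested component of w2 is 759.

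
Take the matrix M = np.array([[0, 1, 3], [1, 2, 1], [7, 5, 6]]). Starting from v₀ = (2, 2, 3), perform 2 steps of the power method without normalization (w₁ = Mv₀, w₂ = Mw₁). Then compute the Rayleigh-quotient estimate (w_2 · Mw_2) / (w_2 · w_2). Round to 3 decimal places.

λ ≈ 9.395

w1 = Mv₀ = (0·2 + 1·2 + 3·3; 1·2 + 2·2 + 1·3; 7·2 + 5·2 + 6·3) = (11, 9, 42)
w2 = Mw1 = (0·11 + 1·9 + 3·42; 1·11 + 2·9 + 1·42; 7·11 + 5·9 + 6·42) = (135, 71, 374)
Mw2 = (1193, 651, 3544)
w2·Mw2 = 135·1193 + 71·651 + 374·3544 = 1532732; w2·w2 = 135·135 + 71·71 + 374·374 = 163142
λ ≈ 1532732/163142 = 9.395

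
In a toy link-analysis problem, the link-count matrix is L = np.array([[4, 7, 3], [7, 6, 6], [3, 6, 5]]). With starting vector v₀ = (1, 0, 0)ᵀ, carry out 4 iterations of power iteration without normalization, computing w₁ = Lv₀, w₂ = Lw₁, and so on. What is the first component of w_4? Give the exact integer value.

w1 = Lv₀ = (4, 7, 3)
w2 = Lw1 = (74, 88, 69)
w3 = Lw2 = (1119, 1460, 1095)
w4 = Lw3 = (17981, 23163, 17592)
The requested component of w4 is 17981.

17981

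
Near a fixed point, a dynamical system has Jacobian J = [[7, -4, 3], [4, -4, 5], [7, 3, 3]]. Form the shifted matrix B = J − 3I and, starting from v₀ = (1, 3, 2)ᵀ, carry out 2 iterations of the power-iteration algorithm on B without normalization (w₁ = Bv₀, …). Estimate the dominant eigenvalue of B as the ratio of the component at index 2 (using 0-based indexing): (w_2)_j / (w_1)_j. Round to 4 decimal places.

-2.1875

B = J − 3I has rows (4, -4, 3); (4, -7, 5); (7, 3, 0)
w1 = Bv₀ = (4·1 + (-4)·3 + 3·2; 4·1 + (-7)·3 + 5·2; 7·1 + 3·3 + 0·2) = (-2, -7, 16)
w2 = Bw1 = (4·(-2) + (-4)·(-7) + 3·16; 4·(-2) + (-7)·(-7) + 5·16; 7·(-2) + 3·(-7) + 0·16) = (68, 121, -35)
Ratio: -35/16 = -2.1875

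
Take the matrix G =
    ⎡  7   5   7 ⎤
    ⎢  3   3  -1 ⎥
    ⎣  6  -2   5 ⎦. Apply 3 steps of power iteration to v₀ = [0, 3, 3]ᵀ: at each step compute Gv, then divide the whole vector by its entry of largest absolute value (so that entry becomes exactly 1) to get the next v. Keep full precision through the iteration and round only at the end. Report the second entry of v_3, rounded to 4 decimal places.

0.2397

Gv0 = (36.00000, 6.00000, 9.00000); divide by 36.00000 → v1 = (1.00000, 0.16667, 0.25000)
Gv1 = (9.58333, 3.25000, 6.91667); divide by 9.58333 → v2 = (1.00000, 0.33913, 0.72174)
Gv2 = (13.74783, 3.29565, 8.93043); divide by 13.74783 → v3 = (1.00000, 0.23972, 0.64959)
Requested entry of v3: 1137/4743 = 0.2397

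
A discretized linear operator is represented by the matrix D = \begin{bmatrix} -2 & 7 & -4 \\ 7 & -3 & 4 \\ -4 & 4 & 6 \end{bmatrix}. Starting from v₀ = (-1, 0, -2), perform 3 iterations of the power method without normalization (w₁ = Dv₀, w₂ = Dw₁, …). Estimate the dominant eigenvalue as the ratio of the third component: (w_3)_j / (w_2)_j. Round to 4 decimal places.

w1 = Dv₀ = (10, -15, -8)
w2 = Dw1 = (-93, 83, -148)
w3 = Dw2 = (1359, -1492, -184)
Ratio at component: -184 / -148 = 1.2432

1.2432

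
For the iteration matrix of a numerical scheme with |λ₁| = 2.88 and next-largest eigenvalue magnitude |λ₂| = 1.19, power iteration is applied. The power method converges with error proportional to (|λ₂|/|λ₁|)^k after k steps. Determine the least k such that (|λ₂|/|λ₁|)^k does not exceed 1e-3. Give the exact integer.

|λ₂/λ₁| = 1.19/2.88 = 0.41319
Need k ≥ ln(1e-3) / ln(0.41319) = -6.9078 / -0.8838 ≈ 7.816
Smallest integer k satisfying the bound: 8

8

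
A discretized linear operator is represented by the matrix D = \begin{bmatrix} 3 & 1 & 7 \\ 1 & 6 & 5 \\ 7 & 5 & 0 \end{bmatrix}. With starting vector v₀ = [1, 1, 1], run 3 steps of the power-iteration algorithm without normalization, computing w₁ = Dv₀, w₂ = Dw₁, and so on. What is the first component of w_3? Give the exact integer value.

w1 = Dv₀ = (3·1 + 1·1 + 7·1; 1·1 + 6·1 + 5·1; 7·1 + 5·1 + 0·1) = (11, 12, 12)
w2 = Dw1 = (3·11 + 1·12 + 7·12; 1·11 + 6·12 + 5·12; 7·11 + 5·12 + 0·12) = (129, 143, 137)
w3 = Dw2 = (1489, 1672, 1618)
The requested component of w3 is 1489.

1489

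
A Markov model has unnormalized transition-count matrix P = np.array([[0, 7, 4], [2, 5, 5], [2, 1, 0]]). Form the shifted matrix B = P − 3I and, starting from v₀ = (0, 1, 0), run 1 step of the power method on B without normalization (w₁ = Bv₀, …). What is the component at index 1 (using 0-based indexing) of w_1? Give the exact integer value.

2

B = P − 3I has rows (-3, 7, 4); (2, 2, 5); (2, 1, -3)
w1 = Bv₀ = (7, 2, 1)
Requested component of w1: 2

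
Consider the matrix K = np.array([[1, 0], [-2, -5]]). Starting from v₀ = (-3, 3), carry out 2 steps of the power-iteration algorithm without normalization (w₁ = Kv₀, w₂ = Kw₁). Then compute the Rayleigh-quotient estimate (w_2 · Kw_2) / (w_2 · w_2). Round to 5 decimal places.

-4.86207

w1 = Kv₀ = (1·(-3) + 0·3; (-2)·(-3) + (-5)·3) = (-3, -9)
w2 = Kw1 = (1·(-3) + 0·(-9); (-2)·(-3) + (-5)·(-9)) = (-3, 51)
Kw2 = (-3, -249)
w2·Kw2 = (-3)·(-3) + 51·(-249) = -12690; w2·w2 = (-3)·(-3) + 51·51 = 2610
λ ≈ -12690/2610 = -4.86207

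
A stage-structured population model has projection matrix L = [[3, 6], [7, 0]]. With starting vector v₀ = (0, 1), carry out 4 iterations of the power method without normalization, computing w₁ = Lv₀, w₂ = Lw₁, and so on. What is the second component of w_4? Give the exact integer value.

w1 = Lv₀ = (3·0 + 6·1; 7·0 + 0·1) = (6, 0)
w2 = Lw1 = (3·6 + 6·0; 7·6 + 0·0) = (18, 42)
w3 = Lw2 = (306, 126)
w4 = Lw3 = (1674, 2142)
The requested component of w4 is 2142.

2142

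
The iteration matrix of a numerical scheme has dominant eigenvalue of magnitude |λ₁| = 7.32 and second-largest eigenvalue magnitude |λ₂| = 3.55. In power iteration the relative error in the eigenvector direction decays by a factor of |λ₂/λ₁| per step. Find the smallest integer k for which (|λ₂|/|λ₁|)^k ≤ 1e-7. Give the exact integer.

23

|λ₂/λ₁| = 3.55/7.32 = 0.48497
Need k ≥ ln(1e-7) / ln(0.48497) = -16.1181 / -0.7237 ≈ 22.273
Smallest integer k satisfying the bound: 23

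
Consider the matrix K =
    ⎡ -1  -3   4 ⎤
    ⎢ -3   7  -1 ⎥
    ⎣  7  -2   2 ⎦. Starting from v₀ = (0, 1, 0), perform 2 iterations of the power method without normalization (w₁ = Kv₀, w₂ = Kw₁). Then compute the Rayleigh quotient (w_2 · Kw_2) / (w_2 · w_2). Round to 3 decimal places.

9.505

w1 = Kv₀ = (-3, 7, -2)
w2 = Kw1 = (-26, 60, -39)
Kw2 = (-310, 537, -380)
w2·Kw2 = (-26)·(-310) + 60·537 + (-39)·(-380) = 55100; w2·w2 = (-26)·(-26) + 60·60 + (-39)·(-39) = 5797
λ ≈ 55100/5797 = 9.505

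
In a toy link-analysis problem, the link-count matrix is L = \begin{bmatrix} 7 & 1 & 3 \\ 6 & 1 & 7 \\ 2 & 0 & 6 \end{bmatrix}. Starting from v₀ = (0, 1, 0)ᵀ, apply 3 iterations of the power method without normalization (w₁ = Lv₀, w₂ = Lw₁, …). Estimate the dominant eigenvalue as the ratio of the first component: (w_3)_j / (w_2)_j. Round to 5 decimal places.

λ ≈ 8.62500

w1 = Lv₀ = (7·0 + 1·1 + 3·0; 6·0 + 1·1 + 7·0; 2·0 + 0·1 + 6·0) = (1, 1, 0)
w2 = Lw1 = (7·1 + 1·1 + 3·0; 6·1 + 1·1 + 7·0; 2·1 + 0·1 + 6·0) = (8, 7, 2)
w3 = Lw2 = (69, 69, 28)
Ratio at component: 69 / 8 = 8.62500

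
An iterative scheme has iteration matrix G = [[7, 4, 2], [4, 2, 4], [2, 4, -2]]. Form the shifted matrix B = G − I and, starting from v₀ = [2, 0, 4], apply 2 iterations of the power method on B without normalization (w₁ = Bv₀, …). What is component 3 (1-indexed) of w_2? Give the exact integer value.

160

B = G − I has rows (6, 4, 2); (4, 1, 4); (2, 4, -3)
w1 = Bv₀ = (20, 24, -8)
w2 = Bw1 = (200, 72, 160)
Requested component of w2: 160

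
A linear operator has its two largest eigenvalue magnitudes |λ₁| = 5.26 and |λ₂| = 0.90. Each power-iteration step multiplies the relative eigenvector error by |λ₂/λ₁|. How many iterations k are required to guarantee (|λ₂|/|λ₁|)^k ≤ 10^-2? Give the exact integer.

3

|λ₂/λ₁| = 0.90/5.26 = 0.17110
Need k ≥ ln(10^-2) / ln(0.17110) = -4.6052 / -1.7655 ≈ 2.608
Smallest integer k satisfying the bound: 3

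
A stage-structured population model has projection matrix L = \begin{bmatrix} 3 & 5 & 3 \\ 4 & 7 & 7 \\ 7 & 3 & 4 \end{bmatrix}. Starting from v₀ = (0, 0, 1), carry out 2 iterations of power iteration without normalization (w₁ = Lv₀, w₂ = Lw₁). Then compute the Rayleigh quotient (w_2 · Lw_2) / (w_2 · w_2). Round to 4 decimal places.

w1 = Lv₀ = (3·0 + 5·0 + 3·1; 4·0 + 7·0 + 7·1; 7·0 + 3·0 + 4·1) = (3, 7, 4)
w2 = Lw1 = (3·3 + 5·7 + 3·4; 4·3 + 7·7 + 7·4; 7·3 + 3·7 + 4·4) = (56, 89, 58)
Lw2 = (787, 1253, 891)
w2·Lw2 = 56·787 + 89·1253 + 58·891 = 207267; w2·w2 = 56·56 + 89·89 + 58·58 = 14421
λ ≈ 207267/14421 = 14.3726

14.3726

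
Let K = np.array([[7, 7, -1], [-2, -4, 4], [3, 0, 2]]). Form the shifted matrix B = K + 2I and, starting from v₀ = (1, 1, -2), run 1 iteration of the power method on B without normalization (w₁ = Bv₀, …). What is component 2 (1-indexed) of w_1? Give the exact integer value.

B = K + 2I has rows (9, 7, -1); (-2, -2, 4); (3, 0, 4)
w1 = Bv₀ = (9·1 + 7·1 + (-1)·(-2); (-2)·1 + (-2)·1 + 4·(-2); 3·1 + 0·1 + 4·(-2)) = (18, -12, -5)
Requested component of w1: -12

-12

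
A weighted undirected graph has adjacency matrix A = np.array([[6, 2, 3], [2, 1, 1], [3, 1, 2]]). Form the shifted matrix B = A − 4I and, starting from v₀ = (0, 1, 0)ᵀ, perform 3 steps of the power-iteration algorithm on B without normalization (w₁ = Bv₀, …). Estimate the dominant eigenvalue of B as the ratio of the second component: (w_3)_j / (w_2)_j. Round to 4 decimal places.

μ ≈ -2.7857

B = A − 4I has rows (2, 2, 3); (2, -3, 1); (3, 1, -2)
w1 = Bv₀ = (2·0 + 2·1 + 3·0; 2·0 + (-3)·1 + 1·0; 3·0 + 1·1 + (-2)·0) = (2, -3, 1)
w2 = Bw1 = (2·2 + 2·(-3) + 3·1; 2·2 + (-3)·(-3) + 1·1; 3·2 + 1·(-3) + (-2)·1) = (1, 14, 1)
w3 = Bw2 = (33, -39, 15)
Ratio: -39/14 = -2.7857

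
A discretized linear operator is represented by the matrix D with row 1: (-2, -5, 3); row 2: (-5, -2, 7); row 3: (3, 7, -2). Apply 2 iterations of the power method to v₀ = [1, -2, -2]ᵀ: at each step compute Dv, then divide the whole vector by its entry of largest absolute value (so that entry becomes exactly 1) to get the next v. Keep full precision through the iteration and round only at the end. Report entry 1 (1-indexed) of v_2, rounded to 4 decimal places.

Dv0 = (2.00000, -15.00000, -7.00000); divide by -15.00000 → v1 = (-0.13333, 1.00000, 0.46667)
Dv1 = (-3.33333, 1.93333, 5.66667); divide by 5.66667 → v2 = (-0.58824, 0.34118, 1.00000)
Requested entry of v2: 50/-85 = -0.5882

-0.5882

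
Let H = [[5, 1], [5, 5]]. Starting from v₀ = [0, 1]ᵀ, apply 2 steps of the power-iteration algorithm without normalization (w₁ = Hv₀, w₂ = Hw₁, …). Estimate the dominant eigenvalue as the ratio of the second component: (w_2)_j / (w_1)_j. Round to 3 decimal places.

λ ≈ 6.000

w1 = Hv₀ = (5·0 + 1·1; 5·0 + 5·1) = (1, 5)
w2 = Hw1 = (5·1 + 1·5; 5·1 + 5·5) = (10, 30)
Ratio at component: 30 / 5 = 6.000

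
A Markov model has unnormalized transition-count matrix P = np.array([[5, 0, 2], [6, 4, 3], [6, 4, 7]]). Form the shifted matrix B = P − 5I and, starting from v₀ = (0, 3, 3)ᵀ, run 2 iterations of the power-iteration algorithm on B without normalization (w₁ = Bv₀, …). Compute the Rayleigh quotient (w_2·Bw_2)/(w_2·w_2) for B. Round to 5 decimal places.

B = P − 5I has rows (0, 0, 2); (6, -1, 3); (6, 4, 2)
w1 = Bv₀ = (6, 6, 18)
w2 = Bw1 = (36, 84, 96)
Bw2 = (192, 420, 744)
w2·Bw2 = 113616; w2·w2 = 17568; μ ≈ 113616/17568 = 6.46721

μ ≈ 6.46721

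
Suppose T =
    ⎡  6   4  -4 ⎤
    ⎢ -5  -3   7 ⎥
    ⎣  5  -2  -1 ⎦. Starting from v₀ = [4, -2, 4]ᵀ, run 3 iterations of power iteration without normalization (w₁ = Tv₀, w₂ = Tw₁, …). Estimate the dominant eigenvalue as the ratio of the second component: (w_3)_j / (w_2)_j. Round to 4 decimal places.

λ ≈ -5.2041

w1 = Tv₀ = (6·4 + 4·(-2) + (-4)·4; (-5)·4 + (-3)·(-2) + 7·4; 5·4 + (-2)·(-2) + (-1)·4) = (0, 14, 20)
w2 = Tw1 = (6·0 + 4·14 + (-4)·20; (-5)·0 + (-3)·14 + 7·20; 5·0 + (-2)·14 + (-1)·20) = (-24, 98, -48)
w3 = Tw2 = (440, -510, -268)
Ratio at component: -510 / 98 = -5.2041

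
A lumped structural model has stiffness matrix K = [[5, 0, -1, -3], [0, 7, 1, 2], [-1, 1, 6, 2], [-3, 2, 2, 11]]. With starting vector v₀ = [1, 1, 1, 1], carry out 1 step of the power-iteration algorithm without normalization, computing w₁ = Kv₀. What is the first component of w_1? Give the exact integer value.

w1 = Kv₀ = (5·1 + 0·1 + (-1)·1 + (-3)·1; 0·1 + 7·1 + 1·1 + 2·1; (-1)·1 + 1·1 + 6·1 + 2·1; (-3)·1 + 2·1 + 2·1 + 11·1) = (1, 10, 8, 12)
The requested component of w1 is 1.

1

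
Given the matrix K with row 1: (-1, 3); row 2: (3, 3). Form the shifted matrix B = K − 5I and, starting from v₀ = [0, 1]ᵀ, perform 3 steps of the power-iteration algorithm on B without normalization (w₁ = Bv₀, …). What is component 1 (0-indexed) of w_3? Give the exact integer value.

B = K − 5I has rows (-6, 3); (3, -2)
w1 = Bv₀ = (3, -2)
w2 = Bw1 = (-24, 13)
w3 = Bw2 = (183, -98)
Requested component of w3: -98

-98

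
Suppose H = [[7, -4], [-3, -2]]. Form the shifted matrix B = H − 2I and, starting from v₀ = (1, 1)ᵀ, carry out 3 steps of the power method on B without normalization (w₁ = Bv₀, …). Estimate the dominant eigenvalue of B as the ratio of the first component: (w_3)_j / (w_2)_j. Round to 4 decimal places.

1.9697

B = H − 2I has rows (5, -4); (-3, -4)
w1 = Bv₀ = (1, -7)
w2 = Bw1 = (33, 25)
w3 = Bw2 = (65, -199)
Ratio: 65/33 = 1.9697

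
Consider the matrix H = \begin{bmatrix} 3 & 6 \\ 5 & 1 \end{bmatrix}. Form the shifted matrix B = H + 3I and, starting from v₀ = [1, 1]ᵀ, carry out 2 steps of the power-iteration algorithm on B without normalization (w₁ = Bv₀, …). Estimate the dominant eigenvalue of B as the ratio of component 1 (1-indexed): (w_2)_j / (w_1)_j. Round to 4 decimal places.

B = H + 3I has rows (6, 6); (5, 4)
w1 = Bv₀ = (12, 9)
w2 = Bw1 = (126, 96)
Ratio: 126/12 = 10.5000

10.5000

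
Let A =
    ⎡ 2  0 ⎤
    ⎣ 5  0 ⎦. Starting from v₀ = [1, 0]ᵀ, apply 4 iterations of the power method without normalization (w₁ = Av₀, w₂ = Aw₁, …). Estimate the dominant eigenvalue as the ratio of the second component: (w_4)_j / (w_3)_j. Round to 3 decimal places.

2.000

w1 = Av₀ = (2, 5)
w2 = Aw1 = (4, 10)
w3 = Aw2 = (8, 20)
w4 = Aw3 = (16, 40)
Ratio at component: 40 / 20 = 2.000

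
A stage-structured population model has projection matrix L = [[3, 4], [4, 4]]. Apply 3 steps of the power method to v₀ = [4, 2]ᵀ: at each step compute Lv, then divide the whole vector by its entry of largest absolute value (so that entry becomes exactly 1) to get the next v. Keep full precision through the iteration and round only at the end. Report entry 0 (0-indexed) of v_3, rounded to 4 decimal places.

0.8825

Lv0 = (20.00000, 24.00000); divide by 24.00000 → v1 = (0.83333, 1.00000)
Lv1 = (6.50000, 7.33333); divide by 7.33333 → v2 = (0.88636, 1.00000)
Lv2 = (6.65909, 7.54545); divide by 7.54545 → v3 = (0.88253, 1.00000)
Requested entry of v3: 1172/1328 = 0.8825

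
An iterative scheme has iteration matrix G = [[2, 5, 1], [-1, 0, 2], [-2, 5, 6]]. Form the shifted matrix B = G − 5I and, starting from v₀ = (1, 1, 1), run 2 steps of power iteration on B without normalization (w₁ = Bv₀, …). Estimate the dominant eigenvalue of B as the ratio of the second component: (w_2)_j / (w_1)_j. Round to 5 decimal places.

B = G − 5I has rows (-3, 5, 1); (-1, -5, 2); (-2, 5, 1)
w1 = Bv₀ = (3, -4, 4)
w2 = Bw1 = (-25, 25, -22)
Ratio: 25/-4 = -6.25000

μ ≈ -6.25000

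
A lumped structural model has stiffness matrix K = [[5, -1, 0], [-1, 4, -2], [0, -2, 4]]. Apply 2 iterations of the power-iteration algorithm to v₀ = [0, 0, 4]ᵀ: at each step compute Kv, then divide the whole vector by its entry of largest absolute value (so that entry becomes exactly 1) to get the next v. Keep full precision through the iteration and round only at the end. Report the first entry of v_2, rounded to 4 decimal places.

0.1000

Kv0 = (0.00000, -8.00000, 16.00000); divide by 16.00000 → v1 = (0.00000, -0.50000, 1.00000)
Kv1 = (0.50000, -4.00000, 5.00000); divide by 5.00000 → v2 = (0.10000, -0.80000, 1.00000)
Requested entry of v2: 8/80 = 0.1000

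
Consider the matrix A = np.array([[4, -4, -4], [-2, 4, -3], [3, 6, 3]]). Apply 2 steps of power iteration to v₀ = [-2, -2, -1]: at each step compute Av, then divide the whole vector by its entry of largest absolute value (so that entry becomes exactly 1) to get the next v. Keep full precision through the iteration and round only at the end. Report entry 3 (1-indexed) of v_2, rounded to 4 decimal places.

-0.5481

Av0 = (4.00000, -1.00000, -21.00000); divide by -21.00000 → v1 = (-0.19048, 0.04762, 1.00000)
Av1 = (-4.95238, -2.42857, 2.71429); divide by -4.95238 → v2 = (1.00000, 0.49038, -0.54808)
Requested entry of v2: -57/104 = -0.5481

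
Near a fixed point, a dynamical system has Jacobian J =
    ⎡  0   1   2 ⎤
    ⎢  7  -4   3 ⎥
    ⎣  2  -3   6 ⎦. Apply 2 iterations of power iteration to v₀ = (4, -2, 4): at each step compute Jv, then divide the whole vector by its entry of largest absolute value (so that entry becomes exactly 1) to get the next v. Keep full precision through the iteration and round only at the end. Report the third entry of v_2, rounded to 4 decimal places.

0.7742

Jv0 = (6.00000, 48.00000, 38.00000); divide by 48.00000 → v1 = (0.12500, 1.00000, 0.79167)
Jv1 = (2.58333, -0.75000, 2.00000); divide by 2.58333 → v2 = (1.00000, -0.29032, 0.77419)
Requested entry of v2: 96/124 = 0.7742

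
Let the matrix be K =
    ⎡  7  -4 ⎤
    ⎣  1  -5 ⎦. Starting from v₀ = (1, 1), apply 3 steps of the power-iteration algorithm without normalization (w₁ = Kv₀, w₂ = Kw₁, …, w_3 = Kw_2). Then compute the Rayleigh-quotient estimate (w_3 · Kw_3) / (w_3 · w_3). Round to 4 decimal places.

w1 = Kv₀ = (3, -4)
w2 = Kw1 = (37, 23)
w3 = Kw2 = (167, -78)
Kw3 = (1481, 557)
w3·Kw3 = 167·1481 + (-78)·557 = 203881; w3·w3 = 167·167 + (-78)·(-78) = 33973
λ ≈ 203881/33973 = 6.0013

6.0013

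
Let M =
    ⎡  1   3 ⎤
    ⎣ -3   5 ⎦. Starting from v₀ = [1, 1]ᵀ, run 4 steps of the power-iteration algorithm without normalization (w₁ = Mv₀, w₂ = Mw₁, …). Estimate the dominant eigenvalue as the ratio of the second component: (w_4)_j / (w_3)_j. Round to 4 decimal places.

w1 = Mv₀ = (4, 2)
w2 = Mw1 = (10, -2)
w3 = Mw2 = (4, -40)
w4 = Mw3 = (-116, -212)
Ratio at component: -212 / -40 = 5.3000

5.3000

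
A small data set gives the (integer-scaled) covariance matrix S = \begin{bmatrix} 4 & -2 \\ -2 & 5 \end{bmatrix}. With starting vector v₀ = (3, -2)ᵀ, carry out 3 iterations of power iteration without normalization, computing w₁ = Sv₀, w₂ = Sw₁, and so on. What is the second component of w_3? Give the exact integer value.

w1 = Sv₀ = (4·3 + (-2)·(-2); (-2)·3 + 5·(-2)) = (16, -16)
w2 = Sw1 = (4·16 + (-2)·(-16); (-2)·16 + 5·(-16)) = (96, -112)
w3 = Sw2 = (608, -752)
The requested component of w3 is -752.

-752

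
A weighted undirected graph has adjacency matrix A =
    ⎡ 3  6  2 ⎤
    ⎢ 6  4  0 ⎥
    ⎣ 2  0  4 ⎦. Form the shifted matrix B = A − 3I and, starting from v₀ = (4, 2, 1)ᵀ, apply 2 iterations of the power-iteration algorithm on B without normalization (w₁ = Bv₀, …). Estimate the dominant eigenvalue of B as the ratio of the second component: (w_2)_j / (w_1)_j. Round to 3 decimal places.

4.231

B = A − 3I has rows (0, 6, 2); (6, 1, 0); (2, 0, 1)
w1 = Bv₀ = (14, 26, 9)
w2 = Bw1 = (174, 110, 37)
Ratio: 110/26 = 4.231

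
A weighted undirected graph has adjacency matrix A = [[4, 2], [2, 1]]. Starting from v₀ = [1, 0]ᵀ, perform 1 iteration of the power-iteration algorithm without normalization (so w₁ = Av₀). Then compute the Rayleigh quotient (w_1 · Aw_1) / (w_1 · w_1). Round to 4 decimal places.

w1 = Av₀ = (4, 2)
Aw1 = (20, 10)
w1·Aw1 = 4·20 + 2·10 = 100; w1·w1 = 4·4 + 2·2 = 20
λ ≈ 100/20 = 5.0000

λ ≈ 5.0000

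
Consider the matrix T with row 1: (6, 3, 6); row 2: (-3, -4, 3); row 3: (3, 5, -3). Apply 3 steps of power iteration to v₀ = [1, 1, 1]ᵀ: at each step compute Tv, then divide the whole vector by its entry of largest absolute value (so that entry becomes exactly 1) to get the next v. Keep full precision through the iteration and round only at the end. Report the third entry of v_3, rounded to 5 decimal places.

Tv0 = (15.000000, -4.000000, 5.000000); divide by 15.000000 → v1 = (1.000000, -0.266667, 0.333333)
Tv1 = (7.200000, -0.933333, 0.666667); divide by 7.200000 → v2 = (1.000000, -0.129630, 0.092593)
Tv2 = (6.166667, -2.203704, 2.074074); divide by 6.166667 → v3 = (1.000000, -0.357357, 0.336336)
Requested entry of v3: 224/666 = 0.33634

0.33634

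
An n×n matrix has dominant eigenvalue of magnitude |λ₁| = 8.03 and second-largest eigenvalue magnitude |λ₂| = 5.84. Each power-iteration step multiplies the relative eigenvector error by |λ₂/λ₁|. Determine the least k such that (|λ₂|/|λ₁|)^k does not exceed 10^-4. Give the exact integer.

|λ₂/λ₁| = 5.84/8.03 = 0.72727
Need k ≥ ln(10^-4) / ln(0.72727) = -9.2103 / -0.3185 ≈ 28.922
Smallest integer k satisfying the bound: 29

29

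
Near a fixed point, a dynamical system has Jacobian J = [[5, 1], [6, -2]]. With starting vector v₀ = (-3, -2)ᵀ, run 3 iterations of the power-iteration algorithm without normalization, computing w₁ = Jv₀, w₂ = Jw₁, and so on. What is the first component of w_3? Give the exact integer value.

w1 = Jv₀ = (5·(-3) + 1·(-2); 6·(-3) + (-2)·(-2)) = (-17, -14)
w2 = Jw1 = (5·(-17) + 1·(-14); 6·(-17) + (-2)·(-14)) = (-99, -74)
w3 = Jw2 = (-569, -446)
The requested component of w3 is -569.

-569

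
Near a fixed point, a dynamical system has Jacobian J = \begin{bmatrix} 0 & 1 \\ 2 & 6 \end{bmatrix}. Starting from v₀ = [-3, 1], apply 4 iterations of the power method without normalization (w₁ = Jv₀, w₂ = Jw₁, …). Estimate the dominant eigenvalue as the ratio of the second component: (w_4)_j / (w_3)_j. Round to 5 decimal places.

λ ≈ 6.33333

w1 = Jv₀ = (0·(-3) + 1·1; 2·(-3) + 6·1) = (1, 0)
w2 = Jw1 = (0·1 + 1·0; 2·1 + 6·0) = (0, 2)
w3 = Jw2 = (2, 12)
w4 = Jw3 = (12, 76)
Ratio at component: 76 / 12 = 6.33333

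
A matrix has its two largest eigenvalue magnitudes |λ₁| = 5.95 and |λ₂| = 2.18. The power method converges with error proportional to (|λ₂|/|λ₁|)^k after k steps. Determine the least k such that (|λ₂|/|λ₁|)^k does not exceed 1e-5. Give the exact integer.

|λ₂/λ₁| = 2.18/5.95 = 0.36639
Need k ≥ ln(1e-5) / ln(0.36639) = -11.5129 / -1.0041 ≈ 11.466
Smallest integer k satisfying the bound: 12

12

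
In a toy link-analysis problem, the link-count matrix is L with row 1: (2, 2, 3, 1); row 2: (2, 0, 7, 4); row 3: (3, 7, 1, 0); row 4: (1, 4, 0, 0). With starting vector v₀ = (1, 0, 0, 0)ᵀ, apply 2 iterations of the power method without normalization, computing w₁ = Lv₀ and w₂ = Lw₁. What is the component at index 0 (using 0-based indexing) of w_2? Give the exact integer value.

18

w1 = Lv₀ = (2, 2, 3, 1)
w2 = Lw1 = (18, 29, 23, 10)
The requested component of w2 is 18.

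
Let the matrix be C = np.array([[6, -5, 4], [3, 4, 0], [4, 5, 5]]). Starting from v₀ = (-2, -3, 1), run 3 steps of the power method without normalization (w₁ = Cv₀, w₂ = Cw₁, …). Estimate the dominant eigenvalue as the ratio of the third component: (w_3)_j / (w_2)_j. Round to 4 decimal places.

w1 = Cv₀ = (6·(-2) + (-5)·(-3) + 4·1; 3·(-2) + 4·(-3) + 0·1; 4·(-2) + 5·(-3) + 5·1) = (7, -18, -18)
w2 = Cw1 = (6·7 + (-5)·(-18) + 4·(-18); 3·7 + 4·(-18) + 0·(-18); 4·7 + 5·(-18) + 5·(-18)) = (60, -51, -152)
w3 = Cw2 = (7, -24, -775)
Ratio at component: -775 / -152 = 5.0987

5.0987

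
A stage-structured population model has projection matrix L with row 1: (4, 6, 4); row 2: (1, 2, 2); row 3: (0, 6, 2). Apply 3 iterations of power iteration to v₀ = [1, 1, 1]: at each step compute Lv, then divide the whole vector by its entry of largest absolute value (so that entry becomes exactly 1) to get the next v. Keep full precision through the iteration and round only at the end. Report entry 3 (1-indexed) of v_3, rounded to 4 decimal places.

0.3705

Lv0 = (14.00000, 5.00000, 8.00000); divide by 14.00000 → v1 = (1.00000, 0.35714, 0.57143)
Lv1 = (8.42857, 2.85714, 3.28571); divide by 8.42857 → v2 = (1.00000, 0.33898, 0.38983)
Lv2 = (7.59322, 2.45763, 2.81356); divide by 7.59322 → v3 = (1.00000, 0.32366, 0.37054)
Requested entry of v3: 332/896 = 0.3705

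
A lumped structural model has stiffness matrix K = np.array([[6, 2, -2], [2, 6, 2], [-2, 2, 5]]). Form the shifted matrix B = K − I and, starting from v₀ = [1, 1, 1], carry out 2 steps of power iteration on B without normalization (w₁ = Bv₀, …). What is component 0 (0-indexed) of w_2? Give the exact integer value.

35

B = K − I has rows (5, 2, -2); (2, 5, 2); (-2, 2, 4)
w1 = Bv₀ = (5, 9, 4)
w2 = Bw1 = (35, 63, 24)
Requested component of w2: 35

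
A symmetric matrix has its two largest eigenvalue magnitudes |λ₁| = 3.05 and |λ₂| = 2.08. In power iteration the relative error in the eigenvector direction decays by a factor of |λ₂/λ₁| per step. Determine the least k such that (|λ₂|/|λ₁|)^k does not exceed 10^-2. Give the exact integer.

|λ₂/λ₁| = 2.08/3.05 = 0.68197
Need k ≥ ln(10^-2) / ln(0.68197) = -4.6052 / -0.3828 ≈ 12.031
Smallest integer k satisfying the bound: 13

13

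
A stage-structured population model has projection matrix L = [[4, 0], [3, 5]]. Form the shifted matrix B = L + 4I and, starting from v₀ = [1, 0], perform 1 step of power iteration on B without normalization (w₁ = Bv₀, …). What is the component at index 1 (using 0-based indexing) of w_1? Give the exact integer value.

B = L + 4I has rows (8, 0); (3, 9)
w1 = Bv₀ = (8·1 + 0·0; 3·1 + 9·0) = (8, 3)
Requested component of w1: 3

3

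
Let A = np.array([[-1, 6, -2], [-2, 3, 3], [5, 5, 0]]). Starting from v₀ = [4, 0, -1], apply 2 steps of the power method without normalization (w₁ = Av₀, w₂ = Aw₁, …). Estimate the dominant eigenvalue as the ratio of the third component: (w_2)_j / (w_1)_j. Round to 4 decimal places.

-3.2500

w1 = Av₀ = ((-1)·4 + 6·0 + (-2)·(-1); (-2)·4 + 3·0 + 3·(-1); 5·4 + 5·0 + 0·(-1)) = (-2, -11, 20)
w2 = Aw1 = ((-1)·(-2) + 6·(-11) + (-2)·20; (-2)·(-2) + 3·(-11) + 3·20; 5·(-2) + 5·(-11) + 0·20) = (-104, 31, -65)
Ratio at component: -65 / 20 = -3.2500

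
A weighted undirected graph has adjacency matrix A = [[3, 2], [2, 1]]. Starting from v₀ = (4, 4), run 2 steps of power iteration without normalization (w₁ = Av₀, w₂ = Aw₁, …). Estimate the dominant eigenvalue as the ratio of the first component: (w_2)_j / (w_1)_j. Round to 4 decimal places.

w1 = Av₀ = (3·4 + 2·4; 2·4 + 1·4) = (20, 12)
w2 = Aw1 = (3·20 + 2·12; 2·20 + 1·12) = (84, 52)
Ratio at component: 84 / 20 = 4.2000

4.2000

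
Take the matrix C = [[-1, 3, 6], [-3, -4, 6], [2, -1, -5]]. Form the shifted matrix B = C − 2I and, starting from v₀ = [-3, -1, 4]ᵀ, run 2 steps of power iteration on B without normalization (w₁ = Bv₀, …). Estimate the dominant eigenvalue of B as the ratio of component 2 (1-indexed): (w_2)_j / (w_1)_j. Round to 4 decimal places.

μ ≈ -13.3846

B = C − 2I has rows (-3, 3, 6); (-3, -6, 6); (2, -1, -7)
w1 = Bv₀ = (30, 39, -33)
w2 = Bw1 = (-171, -522, 252)
Ratio: -522/39 = -13.3846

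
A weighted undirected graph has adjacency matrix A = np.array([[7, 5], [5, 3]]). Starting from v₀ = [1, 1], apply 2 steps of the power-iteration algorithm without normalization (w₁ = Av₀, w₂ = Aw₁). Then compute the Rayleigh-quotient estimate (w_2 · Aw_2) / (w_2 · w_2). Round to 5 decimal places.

10.38516

w1 = Av₀ = (12, 8)
w2 = Aw1 = (124, 84)
Aw2 = (1288, 872)
w2·Aw2 = 124·1288 + 84·872 = 232960; w2·w2 = 124·124 + 84·84 = 22432
λ ≈ 232960/22432 = 10.38516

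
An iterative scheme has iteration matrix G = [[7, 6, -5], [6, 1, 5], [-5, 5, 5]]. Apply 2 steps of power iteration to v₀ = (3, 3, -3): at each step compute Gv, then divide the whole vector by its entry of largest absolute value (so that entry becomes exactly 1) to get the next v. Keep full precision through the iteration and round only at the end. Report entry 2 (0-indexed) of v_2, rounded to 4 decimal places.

Gv0 = (54.00000, 6.00000, -15.00000); divide by 54.00000 → v1 = (1.00000, 0.11111, -0.27778)
Gv1 = (9.05556, 4.72222, -5.83333); divide by 9.05556 → v2 = (1.00000, 0.52147, -0.64417)
Requested entry of v2: -315/489 = -0.6442

-0.6442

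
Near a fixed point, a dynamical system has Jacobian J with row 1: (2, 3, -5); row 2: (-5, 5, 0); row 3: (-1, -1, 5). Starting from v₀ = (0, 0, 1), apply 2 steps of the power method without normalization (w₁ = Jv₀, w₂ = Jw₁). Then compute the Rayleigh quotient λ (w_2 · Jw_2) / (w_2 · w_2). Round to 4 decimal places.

λ ≈ 6.3182

w1 = Jv₀ = (2·0 + 3·0 + (-5)·1; (-5)·0 + 5·0 + 0·1; (-1)·0 + (-1)·0 + 5·1) = (-5, 0, 5)
w2 = Jw1 = (2·(-5) + 3·0 + (-5)·5; (-5)·(-5) + 5·0 + 0·5; (-1)·(-5) + (-1)·0 + 5·5) = (-35, 25, 30)
Jw2 = (-145, 300, 160)
w2·Jw2 = (-35)·(-145) + 25·300 + 30·160 = 17375; w2·w2 = (-35)·(-35) + 25·25 + 30·30 = 2750
λ ≈ 17375/2750 = 6.3182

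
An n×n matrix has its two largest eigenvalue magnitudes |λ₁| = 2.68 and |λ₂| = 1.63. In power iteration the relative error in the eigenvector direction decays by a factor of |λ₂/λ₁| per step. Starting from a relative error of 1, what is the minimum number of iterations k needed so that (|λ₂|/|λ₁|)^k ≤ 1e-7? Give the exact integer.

33

|λ₂/λ₁| = 1.63/2.68 = 0.60821
Need k ≥ ln(1e-7) / ln(0.60821) = -16.1181 / -0.4972 ≈ 32.415
Smallest integer k satisfying the bound: 33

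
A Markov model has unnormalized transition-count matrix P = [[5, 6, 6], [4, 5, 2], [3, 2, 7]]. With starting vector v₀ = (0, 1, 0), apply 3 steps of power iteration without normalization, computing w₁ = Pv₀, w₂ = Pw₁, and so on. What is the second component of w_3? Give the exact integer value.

637

w1 = Pv₀ = (5·0 + 6·1 + 6·0; 4·0 + 5·1 + 2·0; 3·0 + 2·1 + 7·0) = (6, 5, 2)
w2 = Pw1 = (5·6 + 6·5 + 6·2; 4·6 + 5·5 + 2·2; 3·6 + 2·5 + 7·2) = (72, 53, 42)
w3 = Pw2 = (930, 637, 616)
The requested component of w3 is 637.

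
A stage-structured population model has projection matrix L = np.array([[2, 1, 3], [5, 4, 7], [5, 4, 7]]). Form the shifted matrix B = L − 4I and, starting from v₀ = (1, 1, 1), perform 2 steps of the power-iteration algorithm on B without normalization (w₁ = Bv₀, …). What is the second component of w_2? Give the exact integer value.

B = L − 4I has rows (-2, 1, 3); (5, 0, 7); (5, 4, 3)
w1 = Bv₀ = ((-2)·1 + 1·1 + 3·1; 5·1 + 0·1 + 7·1; 5·1 + 4·1 + 3·1) = (2, 12, 12)
w2 = Bw1 = ((-2)·2 + 1·12 + 3·12; 5·2 + 0·12 + 7·12; 5·2 + 4·12 + 3·12) = (44, 94, 94)
Requested component of w2: 94

94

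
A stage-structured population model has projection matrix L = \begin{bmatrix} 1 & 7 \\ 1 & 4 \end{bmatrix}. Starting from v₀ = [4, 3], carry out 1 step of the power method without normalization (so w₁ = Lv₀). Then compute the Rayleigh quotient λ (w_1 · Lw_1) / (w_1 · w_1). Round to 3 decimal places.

5.504

w1 = Lv₀ = (1·4 + 7·3; 1·4 + 4·3) = (25, 16)
Lw1 = (137, 89)
w1·Lw1 = 25·137 + 16·89 = 4849; w1·w1 = 25·25 + 16·16 = 881
λ ≈ 4849/881 = 5.504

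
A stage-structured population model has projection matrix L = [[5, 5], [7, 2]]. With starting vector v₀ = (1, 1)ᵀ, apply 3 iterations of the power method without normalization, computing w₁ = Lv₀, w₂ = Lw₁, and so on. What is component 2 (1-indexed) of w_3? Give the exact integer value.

841

w1 = Lv₀ = (10, 9)
w2 = Lw1 = (95, 88)
w3 = Lw2 = (915, 841)
The requested component of w3 is 841.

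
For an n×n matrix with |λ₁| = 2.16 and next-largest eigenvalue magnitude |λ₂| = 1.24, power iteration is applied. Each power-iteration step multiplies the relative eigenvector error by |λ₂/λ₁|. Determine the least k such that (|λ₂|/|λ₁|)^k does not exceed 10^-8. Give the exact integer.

|λ₂/λ₁| = 1.24/2.16 = 0.57407
Need k ≥ ln(10^-8) / ln(0.57407) = -18.4207 / -0.5550 ≈ 33.191
Smallest integer k satisfying the bound: 34

34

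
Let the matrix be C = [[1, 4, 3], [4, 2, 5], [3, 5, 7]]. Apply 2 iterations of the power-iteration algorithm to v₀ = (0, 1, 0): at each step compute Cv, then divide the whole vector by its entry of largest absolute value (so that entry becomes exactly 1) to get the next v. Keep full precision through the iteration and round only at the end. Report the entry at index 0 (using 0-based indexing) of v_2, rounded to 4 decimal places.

Cv0 = (4.00000, 2.00000, 5.00000); divide by 5.00000 → v1 = (0.80000, 0.40000, 1.00000)
Cv1 = (5.40000, 9.00000, 11.40000); divide by 11.40000 → v2 = (0.47368, 0.78947, 1.00000)
Requested entry of v2: 27/57 = 0.4737

0.4737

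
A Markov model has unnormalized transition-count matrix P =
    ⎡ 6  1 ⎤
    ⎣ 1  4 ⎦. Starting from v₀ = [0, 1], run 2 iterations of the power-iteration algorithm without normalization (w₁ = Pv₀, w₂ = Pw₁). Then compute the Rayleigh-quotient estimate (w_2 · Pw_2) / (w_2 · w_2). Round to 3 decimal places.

λ ≈ 5.388

w1 = Pv₀ = (6·0 + 1·1; 1·0 + 4·1) = (1, 4)
w2 = Pw1 = (6·1 + 1·4; 1·1 + 4·4) = (10, 17)
Pw2 = (77, 78)
w2·Pw2 = 10·77 + 17·78 = 2096; w2·w2 = 10·10 + 17·17 = 389
λ ≈ 2096/389 = 5.388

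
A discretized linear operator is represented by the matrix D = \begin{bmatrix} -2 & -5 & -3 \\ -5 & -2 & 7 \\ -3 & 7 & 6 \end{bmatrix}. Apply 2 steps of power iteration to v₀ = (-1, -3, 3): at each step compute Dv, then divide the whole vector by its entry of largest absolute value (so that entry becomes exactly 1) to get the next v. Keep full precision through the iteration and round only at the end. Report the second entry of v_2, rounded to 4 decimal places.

Dv0 = (8.00000, 32.00000, 0.00000); divide by 32.00000 → v1 = (0.25000, 1.00000, 0.00000)
Dv1 = (-5.50000, -3.25000, 6.25000); divide by 6.25000 → v2 = (-0.88000, -0.52000, 1.00000)
Requested entry of v2: -104/200 = -0.5200

-0.5200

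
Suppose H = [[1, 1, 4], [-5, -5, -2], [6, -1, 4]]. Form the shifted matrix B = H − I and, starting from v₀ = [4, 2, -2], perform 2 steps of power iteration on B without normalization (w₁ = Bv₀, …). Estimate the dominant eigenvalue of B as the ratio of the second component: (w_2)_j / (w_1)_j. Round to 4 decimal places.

-5.9286

B = H − I has rows (0, 1, 4); (-5, -6, -2); (6, -1, 3)
w1 = Bv₀ = (0·4 + 1·2 + 4·(-2); (-5)·4 + (-6)·2 + (-2)·(-2); 6·4 + (-1)·2 + 3·(-2)) = (-6, -28, 16)
w2 = Bw1 = (0·(-6) + 1·(-28) + 4·16; (-5)·(-6) + (-6)·(-28) + (-2)·16; 6·(-6) + (-1)·(-28) + 3·16) = (36, 166, 40)
Ratio: 166/-28 = -5.9286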